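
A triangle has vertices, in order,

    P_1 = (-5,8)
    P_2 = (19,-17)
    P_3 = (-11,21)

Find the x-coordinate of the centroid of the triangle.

1

Apply the shoelace formula. First the cross-terms c_i = x_i·y_{i+1} − x_{i+1}·y_i:
  -67, 212, 17  ⇒  2A = 162, A = 81.
Then Σ (x_i + x_{i+1})·c_i = 486, so x̄ = 486 / (6·81) = 1.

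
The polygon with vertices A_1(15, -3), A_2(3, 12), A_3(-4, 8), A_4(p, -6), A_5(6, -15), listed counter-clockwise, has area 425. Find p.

Write out the shoelace sum; only the two edges meeting at A_4 involve p:
2·Area = [((-4)·(-6) − p·8) + (p·(-15) − 6·(-6))] + 468
       = -23·p + 528 = 850
⇒ p = -14.

-14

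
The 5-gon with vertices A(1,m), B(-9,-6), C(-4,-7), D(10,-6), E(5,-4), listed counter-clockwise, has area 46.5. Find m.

-2

The doubled signed area Σ (x_i y_{i+1} − x_{i+1} y_i) is linear in m.
With m=0 it equals 121; the coefficient of m is 14 (from the two edges through A).
So 14·m + 121 = 2·46.5 = 93 ⇒ m = -2.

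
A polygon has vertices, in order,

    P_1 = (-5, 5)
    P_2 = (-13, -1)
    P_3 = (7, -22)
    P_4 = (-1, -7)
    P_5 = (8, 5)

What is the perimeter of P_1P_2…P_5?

84

|P_1P_2| = √((-8)² + (-6)²) = √100 = 10
|P_2P_3| = √((20)² + (-21)²) = √841 = 29
|P_3P_4| = √((-8)² + (15)²) = √289 = 17
|P_4P_5| = √((9)² + (12)²) = √225 = 15
|P_5P_1| = √((-13)² + (0)²) = √169 = 13
Perimeter = 10 + 29 + 17 + 15 + 13 = 84.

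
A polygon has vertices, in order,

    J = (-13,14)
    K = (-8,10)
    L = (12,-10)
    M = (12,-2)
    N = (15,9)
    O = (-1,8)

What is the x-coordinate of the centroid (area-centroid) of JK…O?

86/15

Apply the shoelace formula. First the cross-terms c_i = x_i·y_{i+1} − x_{i+1}·y_i:
  -18, -40, 96, 138, 129, 90  ⇒  2A = 395, A = 197.5.
Then Σ (x_i + x_{i+1})·c_i = 6794, so x̄ = 6794 / (6·197.5) = 86/15.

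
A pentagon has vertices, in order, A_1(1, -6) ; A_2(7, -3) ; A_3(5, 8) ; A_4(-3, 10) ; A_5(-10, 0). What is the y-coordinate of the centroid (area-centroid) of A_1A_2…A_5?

Apply Gauss's area formula. First the cross-terms c_i = x_i·y_{i+1} − x_{i+1}·y_i:
  39, 71, 74, 100, 60  ⇒  2A = 344, A = 172.
Then Σ (y_i + y_{i+1})·c_i = 1976, so ȳ = 1976 / (6·172) = 247/129.

247/129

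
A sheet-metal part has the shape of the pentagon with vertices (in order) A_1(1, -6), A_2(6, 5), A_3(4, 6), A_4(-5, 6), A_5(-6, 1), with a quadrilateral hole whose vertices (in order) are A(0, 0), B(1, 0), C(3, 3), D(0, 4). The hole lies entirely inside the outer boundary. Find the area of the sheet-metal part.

Outer boundary:
Apply the shoelace (surveyor's) formula: 2A = Σ (x_i·y_{i+1} − x_{i+1}·y_i), indices taken mod 5.
Σ = (41) + (16) + (54) + (31) + (35) = 177
Area = |Σ|/2 = 88.5.
Hole:
Σ = (0) + (3) + (12) + (0) = 15
Area = |Σ|/2 = 7.5.
Net area = 88.5 − 7.5 = 81.

81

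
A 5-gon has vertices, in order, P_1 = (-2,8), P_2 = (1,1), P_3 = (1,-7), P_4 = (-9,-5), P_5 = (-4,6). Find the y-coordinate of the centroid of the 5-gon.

Apply the shoelace (surveyor's) formula. First the cross-terms c_i = x_i·y_{i+1} − x_{i+1}·y_i:
  -10, -8, -68, -74, -20  ⇒  2A = -180, A = -90.
Then Σ (y_i + y_{i+1})·c_i = 420, so ȳ = 420 / (6·(-90)) = -7/9.

-7/9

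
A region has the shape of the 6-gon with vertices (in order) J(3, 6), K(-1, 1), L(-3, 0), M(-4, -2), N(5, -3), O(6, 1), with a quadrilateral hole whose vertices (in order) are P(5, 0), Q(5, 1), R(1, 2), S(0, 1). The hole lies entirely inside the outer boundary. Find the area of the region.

Outer boundary:
Cross-terms: 9, 3, 6, 22, 23, 33  ⇒  Σ = 96
Area = |Σ|/2 = 48.
Hole:
Apply the shoelace formula: 2A = Σ (x_i·y_{i+1} − x_{i+1}·y_i), indices taken mod 4.
Σ = (5) + (9) + (1) + (-5) = 10
Area = |Σ|/2 = 5.
Net area = 48 − 5 = 43.

43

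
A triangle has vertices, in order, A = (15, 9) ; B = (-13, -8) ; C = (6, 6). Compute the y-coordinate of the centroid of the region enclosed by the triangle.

7/3

Apply the shoelace (surveyor's) formula. First the cross-terms c_i = x_i·y_{i+1} − x_{i+1}·y_i:
  -3, -30, -36  ⇒  2A = -69, A = -34.5.
Then Σ (y_i + y_{i+1})·c_i = -483, so ȳ = -483 / (6·(-34.5)) = 7/3.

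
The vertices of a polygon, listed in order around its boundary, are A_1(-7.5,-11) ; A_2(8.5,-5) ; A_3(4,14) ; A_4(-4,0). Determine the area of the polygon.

185

Apply the shoelace formula: 2A = Σ (x_i·y_{i+1} − x_{i+1}·y_i), indices taken mod 4.
A_1→A_2: (-7.5)(-5) − (8.5)(-11) = 131
A_2→A_3: (8.5)(14) − (4)(-5) = 139
A_3→A_4: (4)(0) − (-4)(14) = 56
A_4→A_1: (-4)(-11) − (-7.5)(0) = 44
Σ = 370
Area = |Σ|/2 = 185.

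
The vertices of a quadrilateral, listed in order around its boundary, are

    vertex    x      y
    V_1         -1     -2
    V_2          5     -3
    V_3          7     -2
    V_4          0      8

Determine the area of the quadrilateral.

44

Apply the shoelace formula: 2A = Σ (x_i·y_{i+1} − x_{i+1}·y_i), indices taken mod 4.
Cross-terms: 13, 11, 56, 8  ⇒  Σ = 88
Area = |Σ|/2 = 44.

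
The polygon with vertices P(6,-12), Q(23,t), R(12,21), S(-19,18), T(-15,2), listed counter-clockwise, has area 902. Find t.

-5

The doubled signed area Σ (x_i y_{i+1} − x_{i+1} y_i) is linear in t.
With t=0 it equals 1774; the coefficient of t is -6 (from the two edges through Q).
So -6·t + 1774 = 2·902 = 1804 ⇒ t = -5.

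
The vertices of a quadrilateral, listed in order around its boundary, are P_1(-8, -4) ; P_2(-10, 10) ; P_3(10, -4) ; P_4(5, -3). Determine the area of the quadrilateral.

Apply the surveyor's formula: 2A = Σ (x_i·y_{i+1} − x_{i+1}·y_i), indices taken mod 4.
Σ = (-120) + (-60) + (-10) + (-44) = -234
Area = |Σ|/2 = 117.

117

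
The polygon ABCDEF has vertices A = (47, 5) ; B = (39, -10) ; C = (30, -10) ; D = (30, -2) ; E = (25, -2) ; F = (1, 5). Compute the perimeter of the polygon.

110

|AB| = √((-8)² + (-15)²) = √289 = 17
|BC| = √((-9)² + (0)²) = √81 = 9
|CD| = √((0)² + (8)²) = √64 = 8
|DE| = √((-5)² + (0)²) = √25 = 5
|EF| = √((-24)² + (7)²) = √625 = 25
|FA| = √((46)² + (0)²) = √2116 = 46
Perimeter = 17 + 9 + 8 + 5 + 25 + 46 = 110.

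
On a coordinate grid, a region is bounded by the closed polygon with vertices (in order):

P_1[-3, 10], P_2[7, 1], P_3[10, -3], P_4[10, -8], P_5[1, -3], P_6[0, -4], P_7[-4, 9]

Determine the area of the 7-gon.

Apply Gauss's area formula: 2A = Σ (x_i·y_{i+1} − x_{i+1}·y_i), indices taken mod 7.
P_1→P_2: (-3)(1) − (7)(10) = -73
P_2→P_3: (7)(-3) − (10)(1) = -31
P_3→P_4: (10)(-8) − (10)(-3) = -50
P_4→P_5: (10)(-3) − (1)(-8) = -22
P_5→P_6: (1)(-4) − (0)(-3) = -4
P_6→P_7: (0)(9) − (-4)(-4) = -16
P_7→P_1: (-4)(10) − (-3)(9) = -13
Σ = -209
Area = |Σ|/2 = 104.5.

104.5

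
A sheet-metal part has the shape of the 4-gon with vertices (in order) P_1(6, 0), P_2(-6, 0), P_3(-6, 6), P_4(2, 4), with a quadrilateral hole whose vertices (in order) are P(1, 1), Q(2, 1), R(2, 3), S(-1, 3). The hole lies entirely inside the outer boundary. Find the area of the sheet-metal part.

Outer boundary:
Apply the shoelace formula: 2A = Σ (x_i·y_{i+1} − x_{i+1}·y_i), indices taken mod 4.
Σ = (0) + (-36) + (-36) + (-24) = -96
Area = |Σ|/2 = 48.
Hole:
Σ = (-1) + (4) + (9) + (-4) = 8
Area = |Σ|/2 = 4.
Net area = 48 − 4 = 44.

44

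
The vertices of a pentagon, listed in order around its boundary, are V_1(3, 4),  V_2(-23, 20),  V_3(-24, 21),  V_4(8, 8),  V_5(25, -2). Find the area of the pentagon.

Apply the shoelace formula: 2A = Σ (x_i·y_{i+1} − x_{i+1}·y_i), indices taken mod 5.
V_1→V_2: (3)(20) − (-23)(4) = 152
V_2→V_3: (-23)(21) − (-24)(20) = -3
V_3→V_4: (-24)(8) − (8)(21) = -360
V_4→V_5: (8)(-2) − (25)(8) = -216
V_5→V_1: (25)(4) − (3)(-2) = 106
Σ = -321
Area = |Σ|/2 = 160.5.

160.5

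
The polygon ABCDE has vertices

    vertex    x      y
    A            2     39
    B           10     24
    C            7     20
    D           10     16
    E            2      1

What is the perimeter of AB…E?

|AB| = √((8)² + (-15)²) = √289 = 17
|BC| = √((-3)² + (-4)²) = √25 = 5
|CD| = √((3)² + (-4)²) = √25 = 5
|DE| = √((-8)² + (-15)²) = √289 = 17
|EA| = √((0)² + (38)²) = √1444 = 38
Perimeter = 17 + 5 + 5 + 17 + 38 = 82.

82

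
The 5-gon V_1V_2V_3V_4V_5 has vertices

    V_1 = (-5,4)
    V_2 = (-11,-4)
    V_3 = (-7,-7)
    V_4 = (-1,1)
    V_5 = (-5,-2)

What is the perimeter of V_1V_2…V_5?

36

|V_1V_2| = √((-6)² + (-8)²) = √100 = 10
|V_2V_3| = √((4)² + (-3)²) = √25 = 5
|V_3V_4| = √((6)² + (8)²) = √100 = 10
|V_4V_5| = √((-4)² + (-3)²) = √25 = 5
|V_5V_1| = √((0)² + (6)²) = √36 = 6
Perimeter = 10 + 5 + 10 + 5 + 6 = 36.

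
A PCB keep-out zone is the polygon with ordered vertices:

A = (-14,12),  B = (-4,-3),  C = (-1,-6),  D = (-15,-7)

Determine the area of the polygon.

125

Cross-terms: 90, 21, -83, -278  ⇒  Σ = -250
Area = |Σ|/2 = 125.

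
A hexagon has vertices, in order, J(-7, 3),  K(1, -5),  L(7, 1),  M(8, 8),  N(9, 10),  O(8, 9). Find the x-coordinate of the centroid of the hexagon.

Apply Gauss's area formula. First the cross-terms c_i = x_i·y_{i+1} − x_{i+1}·y_i:
  32, 36, 48, 8, 1, 87  ⇒  2A = 212, A = 106.
Then Σ (x_i + x_{i+1})·c_i = 1056, so x̄ = 1056 / (6·106) = 88/53.

88/53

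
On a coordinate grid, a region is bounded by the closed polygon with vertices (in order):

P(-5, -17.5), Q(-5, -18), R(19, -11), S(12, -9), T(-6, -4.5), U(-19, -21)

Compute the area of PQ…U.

260.25

Apply the surveyor's formula: 2A = Σ (x_i·y_{i+1} − x_{i+1}·y_i), indices taken mod 6.
P→Q: (-5)(-18) − (-5)(-17.5) = 2.5
Q→R: (-5)(-11) − (19)(-18) = 397
R→S: (19)(-9) − (12)(-11) = -39
S→T: (12)(-4.5) − (-6)(-9) = -108
T→U: (-6)(-21) − (-19)(-4.5) = 40.5
U→P: (-19)(-17.5) − (-5)(-21) = 227.5
Σ = 520.5
Area = |Σ|/2 = 260.25.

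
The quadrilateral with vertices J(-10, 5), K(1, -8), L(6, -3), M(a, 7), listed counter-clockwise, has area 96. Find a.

The doubled signed area Σ (x_i y_{i+1} − x_{i+1} y_i) is linear in a.
With a=0 it equals 232; the coefficient of a is 8 (from the two edges through M).
So 8·a + 232 = 2·96 = 192 ⇒ a = -5.

-5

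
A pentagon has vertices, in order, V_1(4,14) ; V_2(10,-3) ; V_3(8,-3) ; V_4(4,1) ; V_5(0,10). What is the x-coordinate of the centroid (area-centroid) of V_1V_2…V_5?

Apply the shoelace formula. First the cross-terms c_i = x_i·y_{i+1} − x_{i+1}·y_i:
  -152, -6, 20, 40, -40  ⇒  2A = -138, A = -69.
Then Σ (x_i + x_{i+1})·c_i = -1996, so x̄ = -1996 / (6·(-69)) = 998/207.

998/207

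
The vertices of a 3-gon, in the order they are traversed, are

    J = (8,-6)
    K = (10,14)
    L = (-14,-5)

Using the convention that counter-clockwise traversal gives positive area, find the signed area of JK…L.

Σ = (172) + (146) + (124) = 442
Signed area = Σ/2 = 221 (positive ⇒ counter-clockwise traversal).

221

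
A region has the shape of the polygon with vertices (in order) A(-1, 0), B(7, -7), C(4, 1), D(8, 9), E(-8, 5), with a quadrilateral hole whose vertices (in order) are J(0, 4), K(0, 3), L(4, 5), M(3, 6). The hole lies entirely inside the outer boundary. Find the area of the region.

Outer boundary:
Apply Gauss's area formula: 2A = Σ (x_i·y_{i+1} − x_{i+1}·y_i), indices taken mod 5.
Σ = (7) + (35) + (28) + (112) + (5) = 187
Area = |Σ|/2 = 93.5.
Hole:
Apply the shoelace (surveyor's) formula: 2A = Σ (x_i·y_{i+1} − x_{i+1}·y_i), indices taken mod 4.
J→K: (0)(3) − (0)(4) = 0
K→L: (0)(5) − (4)(3) = -12
L→M: (4)(6) − (3)(5) = 9
M→J: (3)(4) − (0)(6) = 12
Σ = 9
Area = |Σ|/2 = 4.5.
Net area = 93.5 − 4.5 = 89.

89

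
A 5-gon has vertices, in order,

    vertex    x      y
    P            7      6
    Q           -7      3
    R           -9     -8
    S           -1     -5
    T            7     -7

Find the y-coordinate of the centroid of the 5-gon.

Apply Gauss's area formula. First the cross-terms c_i = x_i·y_{i+1} − x_{i+1}·y_i:
  63, 83, 37, 42, 91  ⇒  2A = 316, A = 158.
Then Σ (y_i + y_{i+1})·c_i = -924, so ȳ = -924 / (6·158) = -77/79.

-77/79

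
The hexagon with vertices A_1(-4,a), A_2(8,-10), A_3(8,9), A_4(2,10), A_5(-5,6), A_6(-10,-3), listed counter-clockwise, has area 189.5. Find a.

Write out the shoelace sum; only the two edges meeting at A_1 involve a:
2·Area = [((-10)·a − (-4)·(-3)) + ((-4)·(-10) − 8·a)] + 351
       = -18·a + 379 = 379
⇒ a = 0.

0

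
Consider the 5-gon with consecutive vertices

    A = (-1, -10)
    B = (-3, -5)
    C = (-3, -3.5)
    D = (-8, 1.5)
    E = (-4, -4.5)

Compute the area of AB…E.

7.75

Apply the shoelace formula: 2A = Σ (x_i·y_{i+1} − x_{i+1}·y_i), indices taken mod 5.
Cross-terms: -25, -4.5, -32.5, 42, 35.5  ⇒  Σ = 15.5
Area = |Σ|/2 = 7.75.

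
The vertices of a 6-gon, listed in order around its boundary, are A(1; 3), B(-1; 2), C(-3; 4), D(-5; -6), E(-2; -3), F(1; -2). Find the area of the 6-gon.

30

Apply the shoelace (surveyor's) formula: 2A = Σ (x_i·y_{i+1} − x_{i+1}·y_i), indices taken mod 6.
A→B: (1)(2) − (-1)(3) = 5
B→C: (-1)(4) − (-3)(2) = 2
C→D: (-3)(-6) − (-5)(4) = 38
D→E: (-5)(-3) − (-2)(-6) = 3
E→F: (-2)(-2) − (1)(-3) = 7
F→A: (1)(3) − (1)(-2) = 5
Σ = 60
Area = |Σ|/2 = 30.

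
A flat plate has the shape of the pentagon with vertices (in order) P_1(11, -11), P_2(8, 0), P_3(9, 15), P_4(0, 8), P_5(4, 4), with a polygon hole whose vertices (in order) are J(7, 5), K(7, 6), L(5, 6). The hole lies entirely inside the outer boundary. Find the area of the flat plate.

79

Outer boundary:
Σ = (88) + (120) + (72) + (-32) + (-88) = 160
Area = |Σ|/2 = 80.
Hole:
Apply the shoelace formula: 2A = Σ (x_i·y_{i+1} − x_{i+1}·y_i), indices taken mod 3.
J→K: (7)(6) − (7)(5) = 7
K→L: (7)(6) − (5)(6) = 12
L→J: (5)(5) − (7)(6) = -17
Σ = 2
Area = |Σ|/2 = 1.
Net area = 80 − 1 = 79.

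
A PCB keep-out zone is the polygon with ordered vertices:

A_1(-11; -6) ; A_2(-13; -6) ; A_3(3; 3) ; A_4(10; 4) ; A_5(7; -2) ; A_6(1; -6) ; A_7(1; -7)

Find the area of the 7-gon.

111.5

Apply Gauss's area formula: 2A = Σ (x_i·y_{i+1} − x_{i+1}·y_i), indices taken mod 7.
Σ = (-12) + (-21) + (-18) + (-48) + (-40) + (-1) + (-83) = -223
Area = |Σ|/2 = 111.5.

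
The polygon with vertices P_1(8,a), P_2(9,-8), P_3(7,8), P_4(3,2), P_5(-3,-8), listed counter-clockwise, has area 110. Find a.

Write out the shoelace sum; only the two edges meeting at P_1 involve a:
2·Area = [((-3)·a − 8·(-8)) + (8·(-8) − 9·a)] + 100
       = -12·a + 100 = 220
⇒ a = -10.

-10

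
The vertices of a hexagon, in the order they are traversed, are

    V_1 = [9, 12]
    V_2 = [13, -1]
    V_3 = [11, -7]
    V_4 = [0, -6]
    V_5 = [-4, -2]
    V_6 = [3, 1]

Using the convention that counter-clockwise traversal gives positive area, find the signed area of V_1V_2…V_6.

-153

V_1→V_2: (9)(-1) − (13)(12) = -165
V_2→V_3: (13)(-7) − (11)(-1) = -80
V_3→V_4: (11)(-6) − (0)(-7) = -66
V_4→V_5: (0)(-2) − (-4)(-6) = -24
V_5→V_6: (-4)(1) − (3)(-2) = 2
V_6→V_1: (3)(12) − (9)(1) = 27
Σ = -306
Signed area = Σ/2 = -153 (negative ⇒ clockwise traversal).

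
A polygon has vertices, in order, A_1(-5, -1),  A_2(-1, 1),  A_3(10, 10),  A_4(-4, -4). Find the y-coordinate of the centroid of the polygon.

Apply the surveyor's formula. First the cross-terms c_i = x_i·y_{i+1} − x_{i+1}·y_i:
  -6, -20, 0, -16  ⇒  2A = -42, A = -21.
Then Σ (y_i + y_{i+1})·c_i = -140, so ȳ = -140 / (6·(-21)) = 10/9.

10/9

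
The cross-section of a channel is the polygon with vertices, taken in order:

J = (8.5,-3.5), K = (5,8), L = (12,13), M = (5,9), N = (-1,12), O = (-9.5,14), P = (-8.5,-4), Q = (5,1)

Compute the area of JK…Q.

Σ = (85.5) + (-31) + (43) + (69) + (100) + (157) + (11.5) + (-26) = 409
Area = |Σ|/2 = 204.5.

204.5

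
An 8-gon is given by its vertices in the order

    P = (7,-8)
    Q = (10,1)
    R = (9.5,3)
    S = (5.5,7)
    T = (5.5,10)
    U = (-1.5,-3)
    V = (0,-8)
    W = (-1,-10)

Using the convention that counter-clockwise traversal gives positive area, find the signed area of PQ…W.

P→Q: (7)(1) − (10)(-8) = 87
Q→R: (10)(3) − (9.5)(1) = 20.5
R→S: (9.5)(7) − (5.5)(3) = 50
S→T: (5.5)(10) − (5.5)(7) = 16.5
T→U: (5.5)(-3) − (-1.5)(10) = -1.5
U→V: (-1.5)(-8) − (0)(-3) = 12
V→W: (0)(-10) − (-1)(-8) = -8
W→P: (-1)(-8) − (7)(-10) = 78
Σ = 254.5
Signed area = Σ/2 = 127.25 (positive ⇒ counter-clockwise traversal).

127.25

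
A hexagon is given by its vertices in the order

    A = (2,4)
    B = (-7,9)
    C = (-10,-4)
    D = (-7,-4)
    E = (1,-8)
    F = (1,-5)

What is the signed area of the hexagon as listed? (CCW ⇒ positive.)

Apply the surveyor's formula: 2A = Σ (x_i·y_{i+1} − x_{i+1}·y_i), indices taken mod 6.
A→B: (2)(9) − (-7)(4) = 46
B→C: (-7)(-4) − (-10)(9) = 118
C→D: (-10)(-4) − (-7)(-4) = 12
D→E: (-7)(-8) − (1)(-4) = 60
E→F: (1)(-5) − (1)(-8) = 3
F→A: (1)(4) − (2)(-5) = 14
Σ = 253
Signed area = Σ/2 = 126.5 (positive ⇒ counter-clockwise traversal).

126.5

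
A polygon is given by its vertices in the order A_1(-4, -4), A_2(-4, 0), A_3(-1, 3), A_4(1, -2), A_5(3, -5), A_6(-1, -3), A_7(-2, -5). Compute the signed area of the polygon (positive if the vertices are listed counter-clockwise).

Apply the surveyor's formula: 2A = Σ (x_i·y_{i+1} − x_{i+1}·y_i), indices taken mod 7.
A_1→A_2: (-4)(0) − (-4)(-4) = -16
A_2→A_3: (-4)(3) − (-1)(0) = -12
A_3→A_4: (-1)(-2) − (1)(3) = -1
A_4→A_5: (1)(-5) − (3)(-2) = 1
A_5→A_6: (3)(-3) − (-1)(-5) = -14
A_6→A_7: (-1)(-5) − (-2)(-3) = -1
A_7→A_1: (-2)(-4) − (-4)(-5) = -12
Σ = -55
Signed area = Σ/2 = -27.5 (negative ⇒ clockwise traversal).

-27.5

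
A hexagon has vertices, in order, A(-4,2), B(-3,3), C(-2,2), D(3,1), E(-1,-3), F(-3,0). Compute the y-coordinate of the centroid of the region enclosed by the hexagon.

Apply the shoelace (surveyor's) formula. First the cross-terms c_i = x_i·y_{i+1} − x_{i+1}·y_i:
  -6, 0, -8, -8, -9, -6  ⇒  2A = -37, A = -18.5.
Then Σ (y_i + y_{i+1})·c_i = -23, so ȳ = -23 / (6·(-18.5)) = 23/111.

23/111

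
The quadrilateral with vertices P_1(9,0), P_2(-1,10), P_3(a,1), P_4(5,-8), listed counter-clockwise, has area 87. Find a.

Write out the shoelace sum; only the two edges meeting at P_3 involve a:
2·Area = [((-1)·1 − a·10) + (a·(-8) − 5·1)] + 162
       = -18·a + 156 = 174
⇒ a = -1.

-1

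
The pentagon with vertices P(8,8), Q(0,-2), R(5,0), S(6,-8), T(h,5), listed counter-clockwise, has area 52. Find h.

10

Write out the shoelace sum; only the two edges meeting at T involve h:
2·Area = [(6·5 − h·(-8)) + (h·8 − 8·5)] + -46
       = 16·h + -56 = 104
⇒ h = 10.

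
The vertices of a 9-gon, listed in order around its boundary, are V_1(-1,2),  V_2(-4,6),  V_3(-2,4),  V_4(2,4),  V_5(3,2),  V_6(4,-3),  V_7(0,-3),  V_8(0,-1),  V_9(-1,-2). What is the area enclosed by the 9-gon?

30

Apply the shoelace formula: 2A = Σ (x_i·y_{i+1} − x_{i+1}·y_i), indices taken mod 9.
Cross-terms: 2, -4, -16, -8, -17, -12, 0, -1, -4  ⇒  Σ = -60
Area = |Σ|/2 = 30.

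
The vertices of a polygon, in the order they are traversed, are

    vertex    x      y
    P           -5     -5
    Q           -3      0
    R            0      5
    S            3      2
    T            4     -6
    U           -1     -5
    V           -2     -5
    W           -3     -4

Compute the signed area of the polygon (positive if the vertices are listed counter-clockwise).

Apply the shoelace (surveyor's) formula: 2A = Σ (x_i·y_{i+1} − x_{i+1}·y_i), indices taken mod 8.
Σ = (-15) + (-15) + (-15) + (-26) + (-26) + (-5) + (-7) + (-5) = -114
Signed area = Σ/2 = -57 (negative ⇒ clockwise traversal).

-57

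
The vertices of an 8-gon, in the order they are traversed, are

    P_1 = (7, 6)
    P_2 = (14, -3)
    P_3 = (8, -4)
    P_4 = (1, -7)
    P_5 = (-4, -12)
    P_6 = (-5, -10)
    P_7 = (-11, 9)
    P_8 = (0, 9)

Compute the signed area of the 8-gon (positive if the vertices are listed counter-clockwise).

Cross-terms: -105, -32, -52, -40, -20, -155, -99, -63  ⇒  Σ = -566
Signed area = Σ/2 = -283 (negative ⇒ clockwise traversal).

-283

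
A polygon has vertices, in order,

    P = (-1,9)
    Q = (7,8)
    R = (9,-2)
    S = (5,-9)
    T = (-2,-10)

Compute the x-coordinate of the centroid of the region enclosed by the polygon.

Apply the shoelace (surveyor's) formula. First the cross-terms c_i = x_i·y_{i+1} − x_{i+1}·y_i:
  -71, -86, -71, -68, -28  ⇒  2A = -324, A = -162.
Then Σ (x_i + x_{i+1})·c_i = -2916, so x̄ = -2916 / (6·(-162)) = 3.

3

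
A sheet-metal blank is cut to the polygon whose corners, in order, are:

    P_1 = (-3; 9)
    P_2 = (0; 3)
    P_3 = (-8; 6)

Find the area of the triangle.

19.5

Σ = (-9) + (24) + (-54) = -39
Area = |Σ|/2 = 19.5.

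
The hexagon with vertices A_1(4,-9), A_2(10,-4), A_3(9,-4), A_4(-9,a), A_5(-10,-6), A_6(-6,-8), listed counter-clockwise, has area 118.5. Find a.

1

Write out the shoelace sum; only the two edges meeting at A_4 involve a:
2·Area = [(9·a − (-9)·(-4)) + ((-9)·(-6) − (-10)·a)] + 200
       = 19·a + 218 = 237
⇒ a = 1.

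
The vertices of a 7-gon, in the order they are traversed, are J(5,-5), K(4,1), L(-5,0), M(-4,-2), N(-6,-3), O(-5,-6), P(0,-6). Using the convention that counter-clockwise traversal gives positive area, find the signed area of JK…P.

Apply Gauss's area formula: 2A = Σ (x_i·y_{i+1} − x_{i+1}·y_i), indices taken mod 7.
Cross-terms: 25, 5, 10, 0, 21, 30, 30  ⇒  Σ = 121
Signed area = Σ/2 = 60.5 (positive ⇒ counter-clockwise traversal).

60.5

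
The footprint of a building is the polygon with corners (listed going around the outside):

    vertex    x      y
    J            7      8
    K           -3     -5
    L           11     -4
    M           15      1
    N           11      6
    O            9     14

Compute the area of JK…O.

Apply the shoelace formula: 2A = Σ (x_i·y_{i+1} − x_{i+1}·y_i), indices taken mod 6.
Σ = (-11) + (67) + (71) + (79) + (100) + (-26) = 280
Area = |Σ|/2 = 140.

140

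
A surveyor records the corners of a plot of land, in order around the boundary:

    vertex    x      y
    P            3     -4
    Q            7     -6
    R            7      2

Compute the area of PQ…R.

16

Apply Gauss's area formula: 2A = Σ (x_i·y_{i+1} − x_{i+1}·y_i), indices taken mod 3.
P→Q: (3)(-6) − (7)(-4) = 10
Q→R: (7)(2) − (7)(-6) = 56
R→P: (7)(-4) − (3)(2) = -34
Σ = 32
Area = |Σ|/2 = 16.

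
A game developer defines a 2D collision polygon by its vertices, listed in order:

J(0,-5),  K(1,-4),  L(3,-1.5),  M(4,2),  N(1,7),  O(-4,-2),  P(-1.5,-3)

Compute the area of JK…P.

48

Cross-terms: 5, 10.5, 12, 26, 26, 9, 7.5  ⇒  Σ = 96
Area = |Σ|/2 = 48.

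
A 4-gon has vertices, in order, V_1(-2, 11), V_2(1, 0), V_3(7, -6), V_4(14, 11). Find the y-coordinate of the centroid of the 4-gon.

Apply Gauss's area formula. First the cross-terms c_i = x_i·y_{i+1} − x_{i+1}·y_i:
  -11, -6, 161, 176  ⇒  2A = 320, A = 160.
Then Σ (y_i + y_{i+1})·c_i = 4592, so ȳ = 4592 / (6·160) = 287/60.

287/60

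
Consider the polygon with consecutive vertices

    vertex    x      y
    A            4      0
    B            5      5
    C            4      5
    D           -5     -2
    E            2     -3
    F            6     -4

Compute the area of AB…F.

43.5

Apply the shoelace (surveyor's) formula: 2A = Σ (x_i·y_{i+1} − x_{i+1}·y_i), indices taken mod 6.
Σ = (20) + (5) + (17) + (19) + (10) + (16) = 87
Area = |Σ|/2 = 43.5.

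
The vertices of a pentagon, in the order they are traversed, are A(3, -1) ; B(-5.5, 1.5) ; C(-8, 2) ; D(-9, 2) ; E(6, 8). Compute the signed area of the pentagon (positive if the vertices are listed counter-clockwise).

-56

A→B: (3)(1.5) − (-5.5)(-1) = -1
B→C: (-5.5)(2) − (-8)(1.5) = 1
C→D: (-8)(2) − (-9)(2) = 2
D→E: (-9)(8) − (6)(2) = -84
E→A: (6)(-1) − (3)(8) = -30
Σ = -112
Signed area = Σ/2 = -56 (negative ⇒ clockwise traversal).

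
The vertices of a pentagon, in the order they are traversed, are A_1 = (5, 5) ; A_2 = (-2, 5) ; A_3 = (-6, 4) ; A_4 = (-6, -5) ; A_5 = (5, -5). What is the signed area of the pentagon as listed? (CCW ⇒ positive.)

Apply the shoelace formula: 2A = Σ (x_i·y_{i+1} − x_{i+1}·y_i), indices taken mod 5.
Cross-terms: 35, 22, 54, 55, 50  ⇒  Σ = 216
Signed area = Σ/2 = 108 (positive ⇒ counter-clockwise traversal).

108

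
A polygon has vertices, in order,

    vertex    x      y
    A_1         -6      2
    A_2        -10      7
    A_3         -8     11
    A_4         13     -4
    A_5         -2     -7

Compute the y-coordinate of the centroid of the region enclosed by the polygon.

Apply the shoelace formula. First the cross-terms c_i = x_i·y_{i+1} − x_{i+1}·y_i:
  -22, -54, -111, -99, -46  ⇒  2A = -332, A = -166.
Then Σ (y_i + y_{i+1})·c_i = -628, so ȳ = -628 / (6·(-166)) = 157/249.

157/249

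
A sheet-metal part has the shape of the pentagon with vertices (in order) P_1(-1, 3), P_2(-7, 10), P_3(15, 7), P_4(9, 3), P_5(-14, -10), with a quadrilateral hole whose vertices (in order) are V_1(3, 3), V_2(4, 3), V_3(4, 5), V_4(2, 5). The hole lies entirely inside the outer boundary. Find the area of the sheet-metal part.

Outer boundary:
P_1→P_2: (-1)(10) − (-7)(3) = 11
P_2→P_3: (-7)(7) − (15)(10) = -199
P_3→P_4: (15)(3) − (9)(7) = -18
P_4→P_5: (9)(-10) − (-14)(3) = -48
P_5→P_1: (-14)(3) − (-1)(-10) = -52
Σ = -306
Area = |Σ|/2 = 153.
Hole:
V_1→V_2: (3)(3) − (4)(3) = -3
V_2→V_3: (4)(5) − (4)(3) = 8
V_3→V_4: (4)(5) − (2)(5) = 10
V_4→V_1: (2)(3) − (3)(5) = -9
Σ = 6
Area = |Σ|/2 = 3.
Net area = 153 − 3 = 150.

150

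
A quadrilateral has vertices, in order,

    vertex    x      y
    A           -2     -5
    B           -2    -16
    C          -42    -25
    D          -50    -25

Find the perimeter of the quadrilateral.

|AB| = √((0)² + (-11)²) = √121 = 11
|BC| = √((-40)² + (-9)²) = √1681 = 41
|CD| = √((-8)² + (0)²) = √64 = 8
|DA| = √((48)² + (20)²) = √2704 = 52
Perimeter = 11 + 41 + 8 + 52 = 112.

112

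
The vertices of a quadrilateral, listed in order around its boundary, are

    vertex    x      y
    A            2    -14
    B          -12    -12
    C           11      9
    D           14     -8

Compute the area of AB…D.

Apply the shoelace (surveyor's) formula: 2A = Σ (x_i·y_{i+1} − x_{i+1}·y_i), indices taken mod 4.
Cross-terms: -192, 24, -214, -180  ⇒  Σ = -562
Area = |Σ|/2 = 281.

281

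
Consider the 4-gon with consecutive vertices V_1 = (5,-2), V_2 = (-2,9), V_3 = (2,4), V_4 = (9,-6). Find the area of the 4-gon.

10.5

Apply Gauss's area formula: 2A = Σ (x_i·y_{i+1} − x_{i+1}·y_i), indices taken mod 4.
V_1→V_2: (5)(9) − (-2)(-2) = 41
V_2→V_3: (-2)(4) − (2)(9) = -26
V_3→V_4: (2)(-6) − (9)(4) = -48
V_4→V_1: (9)(-2) − (5)(-6) = 12
Σ = -21
Area = |Σ|/2 = 10.5.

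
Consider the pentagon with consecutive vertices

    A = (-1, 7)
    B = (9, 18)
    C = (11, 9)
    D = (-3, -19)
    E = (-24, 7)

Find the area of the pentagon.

Apply the shoelace (surveyor's) formula: 2A = Σ (x_i·y_{i+1} − x_{i+1}·y_i), indices taken mod 5.
Σ = (-81) + (-117) + (-182) + (-477) + (-161) = -1018
Area = |Σ|/2 = 509.

509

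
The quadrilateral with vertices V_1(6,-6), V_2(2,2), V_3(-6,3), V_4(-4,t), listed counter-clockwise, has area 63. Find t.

-4

The doubled signed area Σ (x_i y_{i+1} − x_{i+1} y_i) is linear in t.
With t=0 it equals 78; the coefficient of t is -12 (from the two edges through V_4).
So -12·t + 78 = 2·63 = 126 ⇒ t = -4.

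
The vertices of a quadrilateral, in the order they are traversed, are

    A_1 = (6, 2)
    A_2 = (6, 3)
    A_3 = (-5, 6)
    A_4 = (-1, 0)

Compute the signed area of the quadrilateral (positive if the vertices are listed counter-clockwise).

Apply the surveyor's formula: 2A = Σ (x_i·y_{i+1} − x_{i+1}·y_i), indices taken mod 4.
Σ = (6) + (51) + (6) + (-2) = 61
Signed area = Σ/2 = 30.5 (positive ⇒ counter-clockwise traversal).

30.5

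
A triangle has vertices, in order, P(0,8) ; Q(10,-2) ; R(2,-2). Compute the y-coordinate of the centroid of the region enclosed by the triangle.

4/3

Apply the shoelace formula. First the cross-terms c_i = x_i·y_{i+1} − x_{i+1}·y_i:
  -80, -16, 16  ⇒  2A = -80, A = -40.
Then Σ (y_i + y_{i+1})·c_i = -320, so ȳ = -320 / (6·(-40)) = 4/3.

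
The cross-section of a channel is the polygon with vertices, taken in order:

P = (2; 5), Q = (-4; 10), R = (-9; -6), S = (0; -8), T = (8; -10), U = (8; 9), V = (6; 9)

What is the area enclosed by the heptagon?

236

Cross-terms: 40, 114, 72, 64, 152, 18, 12  ⇒  Σ = 472
Area = |Σ|/2 = 236.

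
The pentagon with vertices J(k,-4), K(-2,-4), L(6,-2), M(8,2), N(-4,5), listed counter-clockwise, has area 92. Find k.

-8

The doubled signed area Σ (x_i y_{i+1} − x_{i+1} y_i) is linear in k.
With k=0 it equals 112; the coefficient of k is -9 (from the two edges through J).
So -9·k + 112 = 2·92 = 184 ⇒ k = -8.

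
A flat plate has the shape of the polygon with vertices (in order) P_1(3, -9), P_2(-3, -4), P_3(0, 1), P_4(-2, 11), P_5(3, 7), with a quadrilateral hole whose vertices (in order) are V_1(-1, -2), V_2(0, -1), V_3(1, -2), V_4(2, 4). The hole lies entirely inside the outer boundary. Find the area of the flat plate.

62.5

Outer boundary:
Cross-terms: -39, -3, 2, -47, -48  ⇒  Σ = -135
Area = |Σ|/2 = 67.5.
Hole:
V_1→V_2: (-1)(-1) − (0)(-2) = 1
V_2→V_3: (0)(-2) − (1)(-1) = 1
V_3→V_4: (1)(4) − (2)(-2) = 8
V_4→V_1: (2)(-2) − (-1)(4) = 0
Σ = 10
Area = |Σ|/2 = 5.
Net area = 67.5 − 5 = 62.5.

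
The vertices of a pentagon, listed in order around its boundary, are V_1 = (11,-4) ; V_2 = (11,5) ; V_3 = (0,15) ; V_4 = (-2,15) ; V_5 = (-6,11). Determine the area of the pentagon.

Apply the shoelace formula: 2A = Σ (x_i·y_{i+1} − x_{i+1}·y_i), indices taken mod 5.
Σ = (99) + (165) + (30) + (68) + (-97) = 265
Area = |Σ|/2 = 132.5.

132.5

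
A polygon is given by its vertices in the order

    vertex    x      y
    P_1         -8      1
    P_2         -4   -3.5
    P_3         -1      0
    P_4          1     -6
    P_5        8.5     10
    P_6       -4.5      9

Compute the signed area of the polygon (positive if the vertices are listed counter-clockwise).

142.25

Apply the shoelace formula: 2A = Σ (x_i·y_{i+1} − x_{i+1}·y_i), indices taken mod 6.
Cross-terms: 32, -3.5, 6, 61, 121.5, 67.5  ⇒  Σ = 284.5
Signed area = Σ/2 = 142.25 (positive ⇒ counter-clockwise traversal).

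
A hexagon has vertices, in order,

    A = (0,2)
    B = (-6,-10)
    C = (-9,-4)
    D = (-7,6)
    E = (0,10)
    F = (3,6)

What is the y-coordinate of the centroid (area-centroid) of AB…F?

148/115

Apply the shoelace (surveyor's) formula. First the cross-terms c_i = x_i·y_{i+1} − x_{i+1}·y_i:
  12, -66, -82, -70, -30, 6  ⇒  2A = -230, A = -115.
Then Σ (y_i + y_{i+1})·c_i = -888, so ȳ = -888 / (6·(-115)) = 148/115.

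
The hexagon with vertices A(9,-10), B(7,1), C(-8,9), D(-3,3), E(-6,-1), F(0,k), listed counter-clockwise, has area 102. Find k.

The doubled signed area Σ (x_i y_{i+1} − x_{i+1} y_i) is linear in k.
With k=0 it equals 174; the coefficient of k is -15 (from the two edges through F).
So -15·k + 174 = 2·102 = 204 ⇒ k = -2.

-2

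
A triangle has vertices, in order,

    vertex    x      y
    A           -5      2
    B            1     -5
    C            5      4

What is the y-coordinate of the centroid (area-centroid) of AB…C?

Apply Gauss's area formula. First the cross-terms c_i = x_i·y_{i+1} − x_{i+1}·y_i:
  23, 29, 30  ⇒  2A = 82, A = 41.
Then Σ (y_i + y_{i+1})·c_i = 82, so ȳ = 82 / (6·41) = 1/3.

1/3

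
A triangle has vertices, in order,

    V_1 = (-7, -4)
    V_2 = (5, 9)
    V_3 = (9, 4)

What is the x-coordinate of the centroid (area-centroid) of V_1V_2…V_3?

Apply the surveyor's formula. First the cross-terms c_i = x_i·y_{i+1} − x_{i+1}·y_i:
  -43, -61, -8  ⇒  2A = -112, A = -56.
Then Σ (x_i + x_{i+1})·c_i = -784, so x̄ = -784 / (6·(-56)) = 7/3.

7/3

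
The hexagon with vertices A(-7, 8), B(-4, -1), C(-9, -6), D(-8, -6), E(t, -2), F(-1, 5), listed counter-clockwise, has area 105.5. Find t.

Write out the shoelace sum; only the two edges meeting at E involve t:
2·Area = [((-8)·(-2) − t·(-6)) + (t·5 − (-1)·(-2))] + 87
       = 11·t + 101 = 211
⇒ t = 10.

10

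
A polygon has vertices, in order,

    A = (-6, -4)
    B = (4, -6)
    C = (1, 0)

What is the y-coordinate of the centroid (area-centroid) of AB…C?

-10/3

Apply the shoelace formula. First the cross-terms c_i = x_i·y_{i+1} − x_{i+1}·y_i:
  52, 6, -4  ⇒  2A = 54, A = 27.
Then Σ (y_i + y_{i+1})·c_i = -540, so ȳ = -540 / (6·27) = -10/3.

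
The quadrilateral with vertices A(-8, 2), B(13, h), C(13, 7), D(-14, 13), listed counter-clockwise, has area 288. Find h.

-8

The doubled signed area Σ (x_i y_{i+1} − x_{i+1} y_i) is linear in h.
With h=0 it equals 408; the coefficient of h is -21 (from the two edges through B).
So -21·h + 408 = 2·288 = 576 ⇒ h = -8.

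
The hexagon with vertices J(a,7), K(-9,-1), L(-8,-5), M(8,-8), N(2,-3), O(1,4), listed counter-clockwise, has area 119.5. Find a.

-5

The doubled signed area Σ (x_i y_{i+1} − x_{i+1} y_i) is linear in a.
With a=0 it equals 214; the coefficient of a is -5 (from the two edges through J).
So -5·a + 214 = 2·119.5 = 239 ⇒ a = -5.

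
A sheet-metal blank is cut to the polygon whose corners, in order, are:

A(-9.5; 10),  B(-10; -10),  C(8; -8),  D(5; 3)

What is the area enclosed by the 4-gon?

248.75

A→B: (-9.5)(-10) − (-10)(10) = 195
B→C: (-10)(-8) − (8)(-10) = 160
C→D: (8)(3) − (5)(-8) = 64
D→A: (5)(10) − (-9.5)(3) = 78.5
Σ = 497.5
Area = |Σ|/2 = 248.75.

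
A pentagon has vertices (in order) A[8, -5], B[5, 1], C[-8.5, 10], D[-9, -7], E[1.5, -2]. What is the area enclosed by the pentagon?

139

A→B: (8)(1) − (5)(-5) = 33
B→C: (5)(10) − (-8.5)(1) = 58.5
C→D: (-8.5)(-7) − (-9)(10) = 149.5
D→E: (-9)(-2) − (1.5)(-7) = 28.5
E→A: (1.5)(-5) − (8)(-2) = 8.5
Σ = 278
Area = |Σ|/2 = 139.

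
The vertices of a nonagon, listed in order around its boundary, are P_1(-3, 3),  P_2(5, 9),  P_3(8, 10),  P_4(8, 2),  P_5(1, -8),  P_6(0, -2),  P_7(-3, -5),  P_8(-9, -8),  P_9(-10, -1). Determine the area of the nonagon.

163.5

Apply the shoelace formula: 2A = Σ (x_i·y_{i+1} − x_{i+1}·y_i), indices taken mod 9.
P_1→P_2: (-3)(9) − (5)(3) = -42
P_2→P_3: (5)(10) − (8)(9) = -22
P_3→P_4: (8)(2) − (8)(10) = -64
P_4→P_5: (8)(-8) − (1)(2) = -66
P_5→P_6: (1)(-2) − (0)(-8) = -2
P_6→P_7: (0)(-5) − (-3)(-2) = -6
P_7→P_8: (-3)(-8) − (-9)(-5) = -21
P_8→P_9: (-9)(-1) − (-10)(-8) = -71
P_9→P_1: (-10)(3) − (-3)(-1) = -33
Σ = -327
Area = |Σ|/2 = 163.5.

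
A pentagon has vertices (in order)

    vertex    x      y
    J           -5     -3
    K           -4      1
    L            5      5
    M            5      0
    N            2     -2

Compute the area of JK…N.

J→K: (-5)(1) − (-4)(-3) = -17
K→L: (-4)(5) − (5)(1) = -25
L→M: (5)(0) − (5)(5) = -25
M→N: (5)(-2) − (2)(0) = -10
N→J: (2)(-3) − (-5)(-2) = -16
Σ = -93
Area = |Σ|/2 = 46.5.

46.5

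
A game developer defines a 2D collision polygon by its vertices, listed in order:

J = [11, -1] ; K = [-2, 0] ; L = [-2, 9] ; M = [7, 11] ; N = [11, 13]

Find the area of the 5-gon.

144.5

Apply the shoelace formula: 2A = Σ (x_i·y_{i+1} − x_{i+1}·y_i), indices taken mod 5.
Σ = (-2) + (-18) + (-85) + (-30) + (-154) = -289
Area = |Σ|/2 = 144.5.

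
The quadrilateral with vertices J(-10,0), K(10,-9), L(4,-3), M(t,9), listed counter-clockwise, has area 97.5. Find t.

-9

The doubled signed area Σ (x_i y_{i+1} − x_{i+1} y_i) is linear in t.
With t=0 it equals 222; the coefficient of t is 3 (from the two edges through M).
So 3·t + 222 = 2·97.5 = 195 ⇒ t = -9.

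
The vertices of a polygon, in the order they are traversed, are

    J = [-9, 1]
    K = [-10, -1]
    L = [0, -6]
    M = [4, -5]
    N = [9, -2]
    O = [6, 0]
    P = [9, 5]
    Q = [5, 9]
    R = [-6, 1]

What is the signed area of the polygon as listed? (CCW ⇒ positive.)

Apply the surveyor's formula: 2A = Σ (x_i·y_{i+1} − x_{i+1}·y_i), indices taken mod 9.
J→K: (-9)(-1) − (-10)(1) = 19
K→L: (-10)(-6) − (0)(-1) = 60
L→M: (0)(-5) − (4)(-6) = 24
M→N: (4)(-2) − (9)(-5) = 37
N→O: (9)(0) − (6)(-2) = 12
O→P: (6)(5) − (9)(0) = 30
P→Q: (9)(9) − (5)(5) = 56
Q→R: (5)(1) − (-6)(9) = 59
R→J: (-6)(1) − (-9)(1) = 3
Σ = 300
Signed area = Σ/2 = 150 (positive ⇒ counter-clockwise traversal).

150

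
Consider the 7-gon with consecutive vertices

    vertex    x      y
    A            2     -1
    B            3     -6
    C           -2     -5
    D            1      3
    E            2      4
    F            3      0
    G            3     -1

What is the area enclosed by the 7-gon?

A→B: (2)(-6) − (3)(-1) = -9
B→C: (3)(-5) − (-2)(-6) = -27
C→D: (-2)(3) − (1)(-5) = -1
D→E: (1)(4) − (2)(3) = -2
E→F: (2)(0) − (3)(4) = -12
F→G: (3)(-1) − (3)(0) = -3
G→A: (3)(-1) − (2)(-1) = -1
Σ = -55
Area = |Σ|/2 = 27.5.

27.5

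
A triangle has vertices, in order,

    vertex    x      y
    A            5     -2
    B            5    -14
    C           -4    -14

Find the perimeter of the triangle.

36

|AB| = √((0)² + (-12)²) = √144 = 12
|BC| = √((-9)² + (0)²) = √81 = 9
|CA| = √((9)² + (12)²) = √225 = 15
Perimeter = 12 + 9 + 15 = 36.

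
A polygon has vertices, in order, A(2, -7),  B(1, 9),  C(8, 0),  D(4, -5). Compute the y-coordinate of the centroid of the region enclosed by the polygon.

Apply the shoelace (surveyor's) formula. First the cross-terms c_i = x_i·y_{i+1} − x_{i+1}·y_i:
  25, -72, -40, -18  ⇒  2A = -105, A = -52.5.
Then Σ (y_i + y_{i+1})·c_i = -182, so ȳ = -182 / (6·(-52.5)) = 26/45.

26/45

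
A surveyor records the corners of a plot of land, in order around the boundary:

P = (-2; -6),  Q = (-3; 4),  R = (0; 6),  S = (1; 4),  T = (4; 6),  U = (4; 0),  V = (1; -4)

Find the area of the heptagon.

57

Apply the surveyor's formula: 2A = Σ (x_i·y_{i+1} − x_{i+1}·y_i), indices taken mod 7.
Σ = (-26) + (-18) + (-6) + (-10) + (-24) + (-16) + (-14) = -114
Area = |Σ|/2 = 57.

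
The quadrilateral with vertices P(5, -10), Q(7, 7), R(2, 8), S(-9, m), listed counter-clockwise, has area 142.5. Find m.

8

Write out the shoelace sum; only the two edges meeting at S involve m:
2·Area = [(2·m − (-9)·8) + ((-9)·(-10) − 5·m)] + 147
       = -3·m + 309 = 285
⇒ m = 8.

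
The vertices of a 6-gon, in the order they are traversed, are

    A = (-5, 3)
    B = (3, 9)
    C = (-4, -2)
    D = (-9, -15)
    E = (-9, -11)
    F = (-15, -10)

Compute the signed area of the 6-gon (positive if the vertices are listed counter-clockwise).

A→B: (-5)(9) − (3)(3) = -54
B→C: (3)(-2) − (-4)(9) = 30
C→D: (-4)(-15) − (-9)(-2) = 42
D→E: (-9)(-11) − (-9)(-15) = -36
E→F: (-9)(-10) − (-15)(-11) = -75
F→A: (-15)(3) − (-5)(-10) = -95
Σ = -188
Signed area = Σ/2 = -94 (negative ⇒ clockwise traversal).

-94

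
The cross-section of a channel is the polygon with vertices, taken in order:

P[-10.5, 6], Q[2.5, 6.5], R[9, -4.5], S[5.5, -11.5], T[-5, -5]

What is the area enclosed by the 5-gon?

199.625

Apply the shoelace formula: 2A = Σ (x_i·y_{i+1} − x_{i+1}·y_i), indices taken mod 5.
Σ = (-83.25) + (-69.75) + (-78.75) + (-85) + (-82.5) = -399.25
Area = |Σ|/2 = 199.625.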